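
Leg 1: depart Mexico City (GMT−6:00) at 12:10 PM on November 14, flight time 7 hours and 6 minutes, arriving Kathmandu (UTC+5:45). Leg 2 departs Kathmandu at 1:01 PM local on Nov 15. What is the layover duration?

Convert departure to UTC: 12:10 PM + 6:00 = 6:10 PM UTC on Nov 14.
Add 7 hours 6 minutes flight time → 1:16 AM UTC (Nov 15).
Kathmandu is UTC+5:45, so local arrival = 1:16 AM + 5:45 = 7:01 AM on Nov 15.
Layover = 1:01 PM − 7:01 AM = 6 hours.

6 hours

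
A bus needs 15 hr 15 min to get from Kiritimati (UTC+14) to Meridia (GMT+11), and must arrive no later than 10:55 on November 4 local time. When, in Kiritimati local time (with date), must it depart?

Target arrival in UTC: 10:55 − 11:00 = 23:55 on Nov 3.
Subtract 15 hours and 15 minutes → departure 08:40 UTC on Nov 3.
Kiritimati is UTC+14:00: 08:40 + 14:00 = 22:40 on Nov 3.

22:40 on November 3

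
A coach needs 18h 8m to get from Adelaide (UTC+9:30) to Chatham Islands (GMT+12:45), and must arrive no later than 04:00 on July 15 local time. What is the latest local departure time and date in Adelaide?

06:37 on July 14

Target arrival in UTC: 04:00 − 12:45 = 15:15 on Jul 14.
Subtract 18 hours and 8 minutes → departure 21:07 UTC on Jul 13.
Adelaide is UTC+9:30: 21:07 + 9:30 = 06:37 on Jul 14.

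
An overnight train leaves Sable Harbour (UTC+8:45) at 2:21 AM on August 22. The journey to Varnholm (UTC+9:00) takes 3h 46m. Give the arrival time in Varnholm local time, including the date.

6:22 AM on August 22

Convert departure to UTC: 2:21 AM − 8:45 = 5:36 PM UTC on Aug 21.
Add 3 hours and 46 minutes travel time → 9:22 PM UTC.
Varnholm is UTC+9:00, so local arrival = 9:22 PM + 9:00 = 6:22 AM on Aug 22.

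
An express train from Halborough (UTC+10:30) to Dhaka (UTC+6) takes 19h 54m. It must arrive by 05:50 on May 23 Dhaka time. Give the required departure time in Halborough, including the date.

14:26 on May 22

Target arrival in UTC: 05:50 − 6:00 = 23:50 on May 22.
Subtract 19 hours and 54 minutes → departure 03:56 UTC on May 22.
Halborough is UTC+10:30: 03:56 + 10:30 = 14:26 on May 22.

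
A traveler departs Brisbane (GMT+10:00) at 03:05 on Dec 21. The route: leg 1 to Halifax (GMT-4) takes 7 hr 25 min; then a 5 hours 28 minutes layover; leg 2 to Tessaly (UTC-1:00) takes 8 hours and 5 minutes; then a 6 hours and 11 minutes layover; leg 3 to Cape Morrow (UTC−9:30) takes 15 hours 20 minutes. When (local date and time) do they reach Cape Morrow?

02:04 on Dec 22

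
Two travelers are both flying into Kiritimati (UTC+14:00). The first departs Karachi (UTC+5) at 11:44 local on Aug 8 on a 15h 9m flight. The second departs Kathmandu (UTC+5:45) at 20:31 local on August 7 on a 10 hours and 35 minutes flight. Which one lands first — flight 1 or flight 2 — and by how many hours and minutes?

the second, by 20 hours 32 minutes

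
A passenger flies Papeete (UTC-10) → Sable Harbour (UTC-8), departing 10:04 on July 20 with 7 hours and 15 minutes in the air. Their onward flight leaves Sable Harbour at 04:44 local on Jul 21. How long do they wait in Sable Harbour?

9 hours 25 minutes

Convert departure to UTC: 10:04 + 10:00 = 20:04 UTC on Jul 20.
Add 7 hours and 15 minutes flight time → 03:19 UTC (Jul 21).
Sable Harbour is UTC−8:00, so local arrival = 03:19 − 8:00 = 19:19 on Jul 20.
Layover = 04:44 − 19:19 (+1 day) = 9 hours 25 minutes.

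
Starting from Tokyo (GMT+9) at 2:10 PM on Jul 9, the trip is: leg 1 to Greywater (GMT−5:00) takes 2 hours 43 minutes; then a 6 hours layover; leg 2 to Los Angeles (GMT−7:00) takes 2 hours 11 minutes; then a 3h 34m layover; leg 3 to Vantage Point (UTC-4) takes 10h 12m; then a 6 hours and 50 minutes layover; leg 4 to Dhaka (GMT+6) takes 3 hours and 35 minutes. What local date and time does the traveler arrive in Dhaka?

10:15 PM on July 10

Convert departure to UTC: 2:10 PM − 9:00 = 5:10 AM UTC on Jul 9.
Add 2 hours and 43 minutes leg 1 → 7:53 AM UTC.
Add 6 hours layover in Greywater → 1:53 PM UTC.
Add 2 hours and 11 minutes leg 2 → 4:04 PM UTC.
Add 3 hours and 34 minutes layover in Los Angeles → 7:38 PM UTC.
Add 10 hours and 12 minutes leg 3 → 5:50 AM UTC (Jul 10).
Add 6 hours 50 minutes layover in Vantage Point → 12:40 PM UTC.
Add 3 hours and 35 minutes leg 4 → 4:15 PM UTC.
Dhaka is UTC+6:00, so local arrival = 4:15 PM + 6:00 = 10:15 PM on Jul 10.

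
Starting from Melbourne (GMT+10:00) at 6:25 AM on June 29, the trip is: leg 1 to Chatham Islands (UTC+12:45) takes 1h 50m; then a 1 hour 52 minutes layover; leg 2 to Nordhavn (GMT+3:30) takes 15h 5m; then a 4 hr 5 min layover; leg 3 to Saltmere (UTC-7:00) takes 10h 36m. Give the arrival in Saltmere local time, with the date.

10:53 PM on June 29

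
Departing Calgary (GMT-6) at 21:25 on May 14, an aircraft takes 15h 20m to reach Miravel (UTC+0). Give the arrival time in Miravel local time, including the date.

18:45 on May 15

Miravel is 6:00 ahead of Calgary.
After 15 hours 20 minutes it is 12:45 (May 15) in Calgary.
Shift by the zone difference: 12:45 + 6:00 = 18:45 on May 15 in Miravel.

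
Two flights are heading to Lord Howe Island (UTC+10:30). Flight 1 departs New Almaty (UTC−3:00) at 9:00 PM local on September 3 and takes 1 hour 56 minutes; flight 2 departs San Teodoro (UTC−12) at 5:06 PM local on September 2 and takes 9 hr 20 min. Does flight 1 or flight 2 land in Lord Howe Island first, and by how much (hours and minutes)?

the second, by 11 hours 30 minutes

Flight 1 in UTC: 9:00 PM + 3:00 = 12:00 AM on Sep 4.
+1 hour and 56 minutes → arrive 1:56 AM UTC on Sep 4.
Flight 2 in UTC: 5:06 PM + 12:00 = 5:06 AM on Sep 3.
+9 hours 20 minutes → arrive 2:26 PM UTC on Sep 3.
Flight 2 lands earlier by 11 hours 30 minutes.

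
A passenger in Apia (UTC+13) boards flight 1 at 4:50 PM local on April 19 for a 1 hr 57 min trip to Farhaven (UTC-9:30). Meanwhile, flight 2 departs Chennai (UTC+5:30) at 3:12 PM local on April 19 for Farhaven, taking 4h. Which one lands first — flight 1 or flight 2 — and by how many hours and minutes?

the first, by 7 hours 55 minutes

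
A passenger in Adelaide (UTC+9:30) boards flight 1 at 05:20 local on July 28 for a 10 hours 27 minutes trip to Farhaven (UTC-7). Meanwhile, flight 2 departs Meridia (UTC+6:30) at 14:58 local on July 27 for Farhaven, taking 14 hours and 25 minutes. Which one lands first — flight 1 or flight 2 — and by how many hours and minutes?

Flight 1 in UTC: 05:20 − 9:30 = 19:50 on Jul 27.
+10 hours 27 minutes → arrive 06:17 UTC on Jul 28.
Flight 2 in UTC: 14:58 − 6:30 = 08:28 on Jul 27.
+14 hours and 25 minutes → arrive 22:53 UTC on Jul 27.
Flight 2 lands earlier by 7 hours 24 minutes.

the second, by 7 hours 24 minutes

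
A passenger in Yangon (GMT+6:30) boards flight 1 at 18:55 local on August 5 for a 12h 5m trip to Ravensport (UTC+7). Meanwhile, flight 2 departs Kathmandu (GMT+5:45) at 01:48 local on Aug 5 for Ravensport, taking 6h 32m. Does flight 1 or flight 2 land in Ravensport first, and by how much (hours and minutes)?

Flight 1 in UTC: 18:55 − 6:30 = 12:25 on Aug 5.
+12 hours and 5 minutes → arrive 00:30 UTC on Aug 6.
Flight 2 in UTC: 01:48 − 5:45 = 20:03 on Aug 4.
+6 hours and 32 minutes → arrive 02:35 UTC on Aug 5.
Flight 2 lands earlier by 21 hours 55 minutes.

the second, by 21 hours 55 minutes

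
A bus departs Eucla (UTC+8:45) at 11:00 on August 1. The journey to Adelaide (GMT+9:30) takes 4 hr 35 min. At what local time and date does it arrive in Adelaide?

Convert departure to UTC: 11:00 − 8:45 = 02:15 UTC on Aug 1.
Add 4 hours 35 minutes travel time → 06:50 UTC.
Adelaide is UTC+9:30, so local arrival = 06:50 + 9:30 = 16:20 on Aug 1.

16:20 on Aug 1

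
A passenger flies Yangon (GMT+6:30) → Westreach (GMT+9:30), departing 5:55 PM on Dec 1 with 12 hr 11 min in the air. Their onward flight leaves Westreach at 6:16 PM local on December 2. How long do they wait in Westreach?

9 hours 10 minutes

Convert departure to UTC: 5:55 PM − 6:30 = 11:25 AM UTC on Dec 1.
Add 12 hours 11 minutes flight time → 11:36 PM UTC.
Westreach is UTC+9:30, so local arrival = 11:36 PM + 9:30 = 9:06 AM on Dec 2.
Layover = 6:16 PM − 9:06 AM = 9 hours 10 minutes.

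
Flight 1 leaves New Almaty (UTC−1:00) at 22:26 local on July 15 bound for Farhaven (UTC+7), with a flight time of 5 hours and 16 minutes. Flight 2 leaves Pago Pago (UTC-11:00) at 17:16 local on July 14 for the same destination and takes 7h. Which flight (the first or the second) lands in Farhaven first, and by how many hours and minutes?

Flight 1 in UTC: 22:26 + 1:00 = 23:26 on Jul 15.
+5 hours 16 minutes → arrive 04:42 UTC on Jul 16.
Flight 2 in UTC: 17:16 + 11:00 = 04:16 on Jul 15.
+7 hours → arrive 11:16 UTC on Jul 15.
Flight 2 lands earlier by 17 hours 26 minutes.

the second, by 17 hours 26 minutes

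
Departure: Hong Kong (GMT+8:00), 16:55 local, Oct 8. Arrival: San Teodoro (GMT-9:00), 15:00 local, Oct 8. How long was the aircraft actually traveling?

San Teodoro is 17:00 behind Hong Kong.
Clock-face elapsed time (ignoring zones) is −1 hour 55 minutes.
Actual elapsed = −1 hour 55 minutes + 17:00 = 15 hours 5 minutes.

15 hours 5 minutes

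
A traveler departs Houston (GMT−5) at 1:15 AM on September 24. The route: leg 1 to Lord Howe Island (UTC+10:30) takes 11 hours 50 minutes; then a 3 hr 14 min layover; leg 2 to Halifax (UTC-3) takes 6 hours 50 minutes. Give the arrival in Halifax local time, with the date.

Convert departure to UTC: 1:15 AM + 5:00 = 6:15 AM UTC on Sep 24.
Add 11 hours 50 minutes leg 1 → 6:05 PM UTC.
Add 3 hours 14 minutes layover in Lord Howe Island → 9:19 PM UTC.
Add 6 hours and 50 minutes leg 2 → 4:09 AM UTC (Sep 25).
Halifax is UTC−3:00, so local arrival = 4:09 AM − 3:00 = 1:09 AM on Sep 25.

1:09 AM on September 25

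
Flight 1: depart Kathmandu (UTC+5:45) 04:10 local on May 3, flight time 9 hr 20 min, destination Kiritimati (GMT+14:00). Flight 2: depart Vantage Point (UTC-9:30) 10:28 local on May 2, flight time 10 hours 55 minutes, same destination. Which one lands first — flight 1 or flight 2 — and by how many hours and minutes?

Flight 1 in UTC: 04:10 − 5:45 = 22:25 on May 2.
+9 hours 20 minutes → arrive 07:45 UTC on May 3.
Flight 2 in UTC: 10:28 + 9:30 = 19:58 on May 2.
+10 hours and 55 minutes → arrive 06:53 UTC on May 3.
Flight 2 lands earlier by 52 minutes.

the second, by 52 minutes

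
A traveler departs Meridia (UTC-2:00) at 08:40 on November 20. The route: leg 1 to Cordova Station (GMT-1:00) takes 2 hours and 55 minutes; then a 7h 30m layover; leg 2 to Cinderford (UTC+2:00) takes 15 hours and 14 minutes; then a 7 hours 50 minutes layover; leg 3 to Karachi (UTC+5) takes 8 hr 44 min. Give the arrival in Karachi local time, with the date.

Convert departure to UTC: 08:40 + 2:00 = 10:40 UTC on Nov 20.
Add 2 hours 55 minutes leg 1 → 13:35 UTC.
Add 7 hours and 30 minutes layover in Cordova Station → 21:05 UTC.
Add 15 hours and 14 minutes leg 2 → 12:19 UTC (Nov 21).
Add 7 hours and 50 minutes layover in Cinderford → 20:09 UTC.
Add 8 hours 44 minutes leg 3 → 04:53 UTC (Nov 22).
Karachi is UTC+5:00, so local arrival = 04:53 + 5:00 = 09:53 on Nov 22.

09:53 on Nov 22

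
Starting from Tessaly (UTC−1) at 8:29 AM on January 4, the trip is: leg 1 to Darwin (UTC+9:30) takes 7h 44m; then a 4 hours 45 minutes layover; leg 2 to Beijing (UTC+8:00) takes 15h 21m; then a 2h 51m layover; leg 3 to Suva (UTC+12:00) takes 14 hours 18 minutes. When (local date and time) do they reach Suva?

6:28 PM on Jan 6

Convert departure to UTC: 8:29 AM + 1:00 = 9:29 AM UTC on Jan 4.
Add 7 hours 44 minutes leg 1 → 5:13 PM UTC.
Add 4 hours 45 minutes layover in Darwin → 9:58 PM UTC.
Add 15 hours 21 minutes leg 2 → 1:19 PM UTC (Jan 5).
Add 2 hours and 51 minutes layover in Beijing → 4:10 PM UTC.
Add 14 hours and 18 minutes leg 3 → 6:28 AM UTC (Jan 6).
Suva is UTC+12:00, so local arrival = 6:28 AM + 12:00 = 6:28 PM on Jan 6.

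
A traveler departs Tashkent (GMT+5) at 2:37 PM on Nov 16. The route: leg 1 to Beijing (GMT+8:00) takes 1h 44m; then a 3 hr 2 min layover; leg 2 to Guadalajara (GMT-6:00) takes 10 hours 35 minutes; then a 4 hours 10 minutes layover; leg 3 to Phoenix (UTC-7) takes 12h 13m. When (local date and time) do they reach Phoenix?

10:21 AM on Nov 17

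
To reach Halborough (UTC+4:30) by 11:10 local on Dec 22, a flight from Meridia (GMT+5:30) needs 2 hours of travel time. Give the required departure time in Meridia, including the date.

Target arrival in UTC: 11:10 − 4:30 = 06:40 on Dec 22.
Subtract 2 hours → departure 04:40 UTC on Dec 22.
Meridia is UTC+5:30: 04:40 + 5:30 = 10:10 on Dec 22.

10:10 on December 22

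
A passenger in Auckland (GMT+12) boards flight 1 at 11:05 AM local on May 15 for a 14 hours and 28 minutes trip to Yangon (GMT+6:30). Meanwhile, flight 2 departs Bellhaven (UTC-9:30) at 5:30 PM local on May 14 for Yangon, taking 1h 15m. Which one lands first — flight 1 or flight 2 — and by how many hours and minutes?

the second, by 9 hours 18 minutes

Flight 1 in UTC: 11:05 AM − 12:00 = 11:05 PM on May 14.
+14 hours and 28 minutes → arrive 1:33 PM UTC on May 15.
Flight 2 in UTC: 5:30 PM + 9:30 = 3:00 AM on May 15.
+1 hour 15 minutes → arrive 4:15 AM UTC on May 15.
Flight 2 lands earlier by 9 hours 18 minutes.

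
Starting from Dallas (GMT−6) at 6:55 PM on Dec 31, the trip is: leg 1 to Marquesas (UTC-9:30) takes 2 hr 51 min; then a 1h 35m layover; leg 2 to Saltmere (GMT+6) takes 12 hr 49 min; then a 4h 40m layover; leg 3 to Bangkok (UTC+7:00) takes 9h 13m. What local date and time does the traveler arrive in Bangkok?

3:03 PM on January 2

Convert departure to UTC: 6:55 PM + 6:00 = 12:55 AM UTC on Jan 1.
Add 2 hours and 51 minutes leg 1 → 3:46 AM UTC.
Add 1 hour and 35 minutes layover in Marquesas → 5:21 AM UTC.
Add 12 hours and 49 minutes leg 2 → 6:10 PM UTC.
Add 4 hours and 40 minutes layover in Saltmere → 10:50 PM UTC.
Add 9 hours and 13 minutes leg 3 → 8:03 AM UTC (Jan 2).
Bangkok is UTC+7:00, so local arrival = 8:03 AM + 7:00 = 3:03 PM on Jan 2.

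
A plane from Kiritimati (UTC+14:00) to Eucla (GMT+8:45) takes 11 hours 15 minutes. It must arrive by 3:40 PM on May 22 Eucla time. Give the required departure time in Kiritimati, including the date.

9:40 AM on May 22

Target arrival in UTC: 3:40 PM − 8:45 = 6:55 AM on May 22.
Subtract 11 hours and 15 minutes → departure 7:40 PM UTC on May 21.
Kiritimati is UTC+14:00: 7:40 PM + 14:00 = 9:40 AM on May 22.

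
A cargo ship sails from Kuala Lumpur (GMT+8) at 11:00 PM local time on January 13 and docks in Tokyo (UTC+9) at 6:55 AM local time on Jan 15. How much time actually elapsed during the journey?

30 hours 55 minutes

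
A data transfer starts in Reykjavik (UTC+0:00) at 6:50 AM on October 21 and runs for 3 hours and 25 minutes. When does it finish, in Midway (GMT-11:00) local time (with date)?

11:15 PM on Oct 20

Reykjavik is at UTC+0, so start is already 6:50 AM UTC on Oct 21.
Add 3 hours and 25 minutes duration → 10:15 AM UTC.
Midway is UTC−11:00, so local end time = 10:15 AM − 11:00 = 11:15 PM on Oct 20.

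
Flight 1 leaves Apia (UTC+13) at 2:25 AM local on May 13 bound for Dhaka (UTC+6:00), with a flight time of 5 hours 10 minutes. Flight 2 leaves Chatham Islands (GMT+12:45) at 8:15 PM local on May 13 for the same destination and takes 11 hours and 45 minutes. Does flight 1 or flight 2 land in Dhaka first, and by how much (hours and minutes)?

the first, by 24 hours 40 minutes

Flight 1 in UTC: 2:25 AM − 13:00 = 1:25 PM on May 12.
+5 hours 10 minutes → arrive 6:35 PM UTC on May 12.
Flight 2 in UTC: 8:15 PM − 12:45 = 7:30 AM on May 13.
+11 hours and 45 minutes → arrive 7:15 PM UTC on May 13.
Flight 1 lands earlier by 24 hours 40 minutes.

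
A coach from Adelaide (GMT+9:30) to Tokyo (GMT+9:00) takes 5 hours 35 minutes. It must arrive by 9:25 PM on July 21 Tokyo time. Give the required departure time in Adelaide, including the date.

Target arrival in UTC: 9:25 PM − 9:00 = 12:25 PM on Jul 21.
Subtract 5 hours and 35 minutes → departure 6:50 AM UTC on Jul 21.
Adelaide is UTC+9:30: 6:50 AM + 9:30 = 4:20 PM on Jul 21.

4:20 PM on Jul 21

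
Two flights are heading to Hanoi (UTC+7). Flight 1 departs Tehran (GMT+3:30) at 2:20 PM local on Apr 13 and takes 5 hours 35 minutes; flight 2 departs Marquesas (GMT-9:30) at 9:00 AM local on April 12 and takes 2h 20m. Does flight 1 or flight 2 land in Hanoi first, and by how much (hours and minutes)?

the second, by 19 hours 35 minutes

Flight 1 in UTC: 2:20 PM − 3:30 = 10:50 AM on Apr 13.
+5 hours and 35 minutes → arrive 4:25 PM UTC on Apr 13.
Flight 2 in UTC: 9:00 AM + 9:30 = 6:30 PM on Apr 12.
+2 hours and 20 minutes → arrive 8:50 PM UTC on Apr 12.
Flight 2 lands earlier by 19 hours 35 minutes.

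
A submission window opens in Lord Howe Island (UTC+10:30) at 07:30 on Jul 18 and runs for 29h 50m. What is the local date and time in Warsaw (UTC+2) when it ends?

Convert start to UTC: 07:30 − 10:30 = 21:00 UTC on Jul 17.
Add 29 hours 50 minutes duration → 02:50 UTC (Jul 19).
Warsaw is UTC+2:00, so local end time = 02:50 + 2:00 = 04:50 on Jul 19.

04:50 on Jul 19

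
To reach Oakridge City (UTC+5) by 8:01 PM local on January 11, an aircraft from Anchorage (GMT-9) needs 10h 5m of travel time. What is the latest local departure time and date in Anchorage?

Target arrival in UTC: 8:01 PM − 5:00 = 3:01 PM on Jan 11.
Subtract 10 hours 5 minutes → departure 4:56 AM UTC on Jan 11.
Anchorage is UTC−9:00: 4:56 AM − 9:00 = 7:56 PM on Jan 10.

7:56 PM on January 10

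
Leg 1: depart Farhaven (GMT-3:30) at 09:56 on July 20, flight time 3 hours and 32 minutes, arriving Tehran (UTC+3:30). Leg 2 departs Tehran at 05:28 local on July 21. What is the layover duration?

9 hours

Convert departure to UTC: 09:56 + 3:30 = 13:26 UTC on Jul 20.
Add 3 hours and 32 minutes flight time → 16:58 UTC.
Tehran is UTC+3:30, so local arrival = 16:58 + 3:30 = 20:28 on Jul 20.
Layover = 05:28 − 20:28 (+1 day) = 9 hours.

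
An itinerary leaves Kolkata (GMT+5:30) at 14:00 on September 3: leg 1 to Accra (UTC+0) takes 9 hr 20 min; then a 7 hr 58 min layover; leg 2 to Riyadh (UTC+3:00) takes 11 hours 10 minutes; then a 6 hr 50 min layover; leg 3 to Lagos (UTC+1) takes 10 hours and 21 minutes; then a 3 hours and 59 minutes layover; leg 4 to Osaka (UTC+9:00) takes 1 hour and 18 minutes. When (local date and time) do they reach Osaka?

Convert departure to UTC: 14:00 − 5:30 = 08:30 UTC on Sep 3.
Add 9 hours and 20 minutes leg 1 → 17:50 UTC.
Add 7 hours and 58 minutes layover in Accra → 01:48 UTC (Sep 4).
Add 11 hours and 10 minutes leg 2 → 12:58 UTC.
Add 6 hours 50 minutes layover in Riyadh → 19:48 UTC.
Add 10 hours 21 minutes leg 3 → 06:09 UTC (Sep 5).
Add 3 hours 59 minutes layover in Lagos → 10:08 UTC.
Add 1 hour 18 minutes leg 4 → 11:26 UTC.
Osaka is UTC+9:00, so local arrival = 11:26 + 9:00 = 20:26 on Sep 5.

20:26 on September 5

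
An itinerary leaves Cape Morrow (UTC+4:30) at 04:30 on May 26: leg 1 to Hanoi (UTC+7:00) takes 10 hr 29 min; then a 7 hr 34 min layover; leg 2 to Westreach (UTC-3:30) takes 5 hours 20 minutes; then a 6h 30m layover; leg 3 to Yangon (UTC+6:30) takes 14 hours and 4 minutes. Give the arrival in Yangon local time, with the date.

Convert departure to UTC: 04:30 − 4:30 = 00:00 UTC on May 26.
Add 10 hours and 29 minutes leg 1 → 10:29 UTC.
Add 7 hours and 34 minutes layover in Hanoi → 18:03 UTC.
Add 5 hours and 20 minutes leg 2 → 23:23 UTC.
Add 6 hours and 30 minutes layover in Westreach → 05:53 UTC (May 27).
Add 14 hours 4 minutes leg 3 → 19:57 UTC.
Yangon is UTC+6:30, so local arrival = 19:57 + 6:30 = 02:27 on May 28.

02:27 on May 28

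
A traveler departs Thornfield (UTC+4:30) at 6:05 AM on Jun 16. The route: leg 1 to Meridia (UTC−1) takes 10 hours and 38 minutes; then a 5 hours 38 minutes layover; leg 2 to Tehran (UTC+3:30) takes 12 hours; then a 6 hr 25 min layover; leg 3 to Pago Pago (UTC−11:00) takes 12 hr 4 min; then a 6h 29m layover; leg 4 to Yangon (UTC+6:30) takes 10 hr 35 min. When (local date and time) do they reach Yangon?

Convert departure to UTC: 6:05 AM − 4:30 = 1:35 AM UTC on Jun 16.
Add 10 hours 38 minutes leg 1 → 12:13 PM UTC.
Add 5 hours 38 minutes layover in Meridia → 5:51 PM UTC.
Add 12 hours leg 2 → 5:51 AM UTC (Jun 17).
Add 6 hours 25 minutes layover in Tehran → 12:16 PM UTC.
Add 12 hours and 4 minutes leg 3 → 12:20 AM UTC (Jun 18).
Add 6 hours and 29 minutes layover in Pago Pago → 6:49 AM UTC.
Add 10 hours 35 minutes leg 4 → 5:24 PM UTC.
Yangon is UTC+6:30, so local arrival = 5:24 PM + 6:30 = 11:54 PM on Jun 18.

11:54 PM on June 18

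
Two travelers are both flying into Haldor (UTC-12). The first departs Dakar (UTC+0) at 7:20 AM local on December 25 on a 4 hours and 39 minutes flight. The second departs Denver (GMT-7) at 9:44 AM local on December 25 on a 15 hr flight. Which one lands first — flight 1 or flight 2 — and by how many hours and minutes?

the first, by 19 hours 45 minutes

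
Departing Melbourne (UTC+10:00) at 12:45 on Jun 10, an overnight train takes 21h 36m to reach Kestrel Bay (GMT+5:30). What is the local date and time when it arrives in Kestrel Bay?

Convert departure to UTC: 12:45 − 10:00 = 02:45 UTC on Jun 10.
Add 21 hours 36 minutes travel time → 00:21 UTC (Jun 11).
Kestrel Bay is UTC+5:30, so local arrival = 00:21 + 5:30 = 05:51 on Jun 11.

05:51 on June 11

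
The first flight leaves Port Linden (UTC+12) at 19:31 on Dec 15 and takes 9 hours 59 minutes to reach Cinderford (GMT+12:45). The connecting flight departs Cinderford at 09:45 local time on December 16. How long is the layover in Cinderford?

Convert departure to UTC: 19:31 − 12:00 = 07:31 UTC on Dec 15.
Add 9 hours 59 minutes flight time → 17:30 UTC.
Cinderford is UTC+12:45, so local arrival = 17:30 + 12:45 = 06:15 on Dec 16.
Layover = 09:45 − 06:15 = 3 hours 30 minutes.

3 hours 30 minutes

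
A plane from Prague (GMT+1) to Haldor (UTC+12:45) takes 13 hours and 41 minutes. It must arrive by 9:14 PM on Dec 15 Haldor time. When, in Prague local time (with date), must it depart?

7:48 PM on Dec 14

Target arrival in UTC: 9:14 PM − 12:45 = 8:29 AM on Dec 15.
Subtract 13 hours 41 minutes → departure 6:48 PM UTC on Dec 14.
Prague is UTC+1:00: 6:48 PM + 1:00 = 7:48 PM on Dec 14.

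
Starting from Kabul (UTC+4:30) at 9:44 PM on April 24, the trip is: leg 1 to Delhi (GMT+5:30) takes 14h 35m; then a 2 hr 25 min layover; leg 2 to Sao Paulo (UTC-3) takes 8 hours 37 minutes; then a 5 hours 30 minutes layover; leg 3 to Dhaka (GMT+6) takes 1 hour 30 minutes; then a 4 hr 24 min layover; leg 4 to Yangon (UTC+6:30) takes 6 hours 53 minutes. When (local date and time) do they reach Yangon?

Convert departure to UTC: 9:44 PM − 4:30 = 5:14 PM UTC on Apr 24.
Add 14 hours and 35 minutes leg 1 → 7:49 AM UTC (Apr 25).
Add 2 hours 25 minutes layover in Delhi → 10:14 AM UTC.
Add 8 hours and 37 minutes leg 2 → 6:51 PM UTC.
Add 5 hours and 30 minutes layover in Sao Paulo → 12:21 AM UTC (Apr 26).
Add 1 hour and 30 minutes leg 3 → 1:51 AM UTC.
Add 4 hours and 24 minutes layover in Dhaka → 6:15 AM UTC.
Add 6 hours 53 minutes leg 4 → 1:08 PM UTC.
Yangon is UTC+6:30, so local arrival = 1:08 PM + 6:30 = 7:38 PM on Apr 26.

7:38 PM on April 26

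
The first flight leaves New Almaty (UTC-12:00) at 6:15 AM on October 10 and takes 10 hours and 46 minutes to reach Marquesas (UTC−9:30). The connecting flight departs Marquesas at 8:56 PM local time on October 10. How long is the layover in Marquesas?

Convert departure to UTC: 6:15 AM + 12:00 = 6:15 PM UTC on Oct 10.
Add 10 hours and 46 minutes flight time → 5:01 AM UTC (Oct 11).
Marquesas is UTC−9:30, so local arrival = 5:01 AM − 9:30 = 7:31 PM on Oct 10.
Layover = 8:56 PM − 7:31 PM = 1 hour 25 minutes.

1 hour 25 minutes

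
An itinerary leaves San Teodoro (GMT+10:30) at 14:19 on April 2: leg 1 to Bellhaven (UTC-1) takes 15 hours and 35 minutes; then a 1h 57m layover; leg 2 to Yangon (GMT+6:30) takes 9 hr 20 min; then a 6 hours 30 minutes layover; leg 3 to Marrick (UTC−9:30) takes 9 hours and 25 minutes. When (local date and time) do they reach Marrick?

Convert departure to UTC: 14:19 − 10:30 = 03:49 UTC on Apr 2.
Add 15 hours 35 minutes leg 1 → 19:24 UTC.
Add 1 hour 57 minutes layover in Bellhaven → 21:21 UTC.
Add 9 hours 20 minutes leg 2 → 06:41 UTC (Apr 3).
Add 6 hours 30 minutes layover in Yangon → 13:11 UTC.
Add 9 hours 25 minutes leg 3 → 22:36 UTC.
Marrick is UTC−9:30, so local arrival = 22:36 − 9:30 = 13:06 on Apr 3.

13:06 on April 3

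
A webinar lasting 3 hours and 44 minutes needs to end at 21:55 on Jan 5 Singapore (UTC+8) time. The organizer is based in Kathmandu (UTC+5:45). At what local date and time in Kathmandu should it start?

Target end time in UTC: 21:55 − 8:00 = 13:55 on Jan 5.
Subtract 3 hours 44 minutes → start 10:11 UTC on Jan 5.
Kathmandu is UTC+5:45: 10:11 + 5:45 = 15:56 on Jan 5.

15:56 on January 5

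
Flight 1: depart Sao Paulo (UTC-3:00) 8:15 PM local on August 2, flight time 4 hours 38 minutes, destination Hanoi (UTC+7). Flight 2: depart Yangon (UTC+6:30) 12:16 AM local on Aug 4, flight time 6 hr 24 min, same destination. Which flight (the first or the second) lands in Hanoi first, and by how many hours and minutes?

Flight 1 in UTC: 8:15 PM + 3:00 = 11:15 PM on Aug 2.
+4 hours and 38 minutes → arrive 3:53 AM UTC on Aug 3.
Flight 2 in UTC: 12:16 AM − 6:30 = 5:46 PM on Aug 3.
+6 hours and 24 minutes → arrive 12:10 AM UTC on Aug 4.
Flight 1 lands earlier by 20 hours 17 minutes.

the first, by 20 hours 17 minutes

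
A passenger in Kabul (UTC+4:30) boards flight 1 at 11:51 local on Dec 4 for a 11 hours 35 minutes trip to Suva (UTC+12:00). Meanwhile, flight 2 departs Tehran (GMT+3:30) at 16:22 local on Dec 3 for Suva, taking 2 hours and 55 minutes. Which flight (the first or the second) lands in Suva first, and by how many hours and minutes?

Flight 1 in UTC: 11:51 − 4:30 = 07:21 on Dec 4.
+11 hours and 35 minutes → arrive 18:56 UTC on Dec 4.
Flight 2 in UTC: 16:22 − 3:30 = 12:52 on Dec 3.
+2 hours and 55 minutes → arrive 15:47 UTC on Dec 3.
Flight 2 lands earlier by 27 hours 9 minutes.

the second, by 27 hours 9 minutes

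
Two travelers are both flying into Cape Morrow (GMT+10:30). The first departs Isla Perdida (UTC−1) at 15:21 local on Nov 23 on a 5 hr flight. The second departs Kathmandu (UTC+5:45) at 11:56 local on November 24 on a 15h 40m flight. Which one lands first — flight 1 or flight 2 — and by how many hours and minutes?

the first, by 24 hours 30 minutes

Flight 1 in UTC: 15:21 + 1:00 = 16:21 on Nov 23.
+5 hours → arrive 21:21 UTC on Nov 23.
Flight 2 in UTC: 11:56 − 5:45 = 06:11 on Nov 24.
+15 hours and 40 minutes → arrive 21:51 UTC on Nov 24.
Flight 1 lands earlier by 24 hours 30 minutes.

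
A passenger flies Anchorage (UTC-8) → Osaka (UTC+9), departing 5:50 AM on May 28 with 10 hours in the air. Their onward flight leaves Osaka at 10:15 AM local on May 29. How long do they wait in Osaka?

Convert departure to UTC: 5:50 AM + 8:00 = 1:50 PM UTC on May 28.
Add 10 hours flight time → 11:50 PM UTC.
Osaka is UTC+9:00, so local arrival = 11:50 PM + 9:00 = 8:50 AM on May 29.
Layover = 10:15 AM − 8:50 AM = 1 hour 25 minutes.

1 hour 25 minutes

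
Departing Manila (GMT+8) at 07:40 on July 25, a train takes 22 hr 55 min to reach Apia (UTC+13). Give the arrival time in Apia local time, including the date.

11:35 on July 26

Apia is 5:00 ahead of Manila.
After 22 hours and 55 minutes it is 06:35 (Jul 26) in Manila.
Shift by the zone difference: 06:35 + 5:00 = 11:35 on Jul 26 in Apia.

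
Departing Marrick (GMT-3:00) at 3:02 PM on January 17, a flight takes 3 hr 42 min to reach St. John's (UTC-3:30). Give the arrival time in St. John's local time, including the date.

St. John's is 0:30 behind Marrick.
After 3 hours 42 minutes it is 6:44 PM in Marrick.
Shift by the zone difference: 6:44 PM − 0:30 = 6:14 PM on Jan 17 in St. John's.

6:14 PM on January 17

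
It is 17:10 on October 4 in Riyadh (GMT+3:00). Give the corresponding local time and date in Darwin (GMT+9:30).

Darwin is 6:30 ahead of Riyadh.
Shift by the zone difference: 17:10 + 6:30 = 23:40 on Oct 4 in Darwin.

23:40 on October 4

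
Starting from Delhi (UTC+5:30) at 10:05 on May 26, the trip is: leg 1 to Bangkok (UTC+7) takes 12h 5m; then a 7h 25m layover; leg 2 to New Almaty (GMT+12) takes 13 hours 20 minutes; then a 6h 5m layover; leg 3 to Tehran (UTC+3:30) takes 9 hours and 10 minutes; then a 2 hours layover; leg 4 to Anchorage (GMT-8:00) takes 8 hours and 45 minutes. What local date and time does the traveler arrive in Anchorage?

07:25 on May 28

Convert departure to UTC: 10:05 − 5:30 = 04:35 UTC on May 26.
Add 12 hours 5 minutes leg 1 → 16:40 UTC.
Add 7 hours 25 minutes layover in Bangkok → 00:05 UTC (May 27).
Add 13 hours 20 minutes leg 2 → 13:25 UTC.
Add 6 hours 5 minutes layover in New Almaty → 19:30 UTC.
Add 9 hours 10 minutes leg 3 → 04:40 UTC (May 28).
Add 2 hours layover in Tehran → 06:40 UTC.
Add 8 hours and 45 minutes leg 4 → 15:25 UTC.
Anchorage is UTC−8:00, so local arrival = 15:25 − 8:00 = 07:25 on May 28.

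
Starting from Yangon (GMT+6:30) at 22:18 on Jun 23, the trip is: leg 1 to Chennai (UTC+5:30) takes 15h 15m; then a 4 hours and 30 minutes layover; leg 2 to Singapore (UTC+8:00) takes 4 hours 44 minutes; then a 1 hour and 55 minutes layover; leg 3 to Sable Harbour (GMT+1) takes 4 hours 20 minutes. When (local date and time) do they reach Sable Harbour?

23:32 on June 24

Convert departure to UTC: 22:18 − 6:30 = 15:48 UTC on Jun 23.
Add 15 hours 15 minutes leg 1 → 07:03 UTC (Jun 24).
Add 4 hours and 30 minutes layover in Chennai → 11:33 UTC.
Add 4 hours 44 minutes leg 2 → 16:17 UTC.
Add 1 hour and 55 minutes layover in Singapore → 18:12 UTC.
Add 4 hours 20 minutes leg 3 → 22:32 UTC.
Sable Harbour is UTC+1:00, so local arrival = 22:32 + 1:00 = 23:32 on Jun 24.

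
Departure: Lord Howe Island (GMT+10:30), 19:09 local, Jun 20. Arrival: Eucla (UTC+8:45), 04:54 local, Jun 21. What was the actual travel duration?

11 hours 30 minutes

Departure in UTC: 19:09 − 10:30 = 08:39 on Jun 20.
Arrival in UTC: 04:54 − 8:45 = 20:09 on Jun 20.
Elapsed = 20:09 − 08:39 = 11 hours 30 minutes.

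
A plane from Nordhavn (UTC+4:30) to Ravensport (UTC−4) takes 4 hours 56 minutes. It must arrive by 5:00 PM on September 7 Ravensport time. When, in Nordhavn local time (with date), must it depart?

Target arrival in UTC: 5:00 PM + 4:00 = 9:00 PM on Sep 7.
Subtract 4 hours 56 minutes → departure 4:04 PM UTC on Sep 7.
Nordhavn is UTC+4:30: 4:04 PM + 4:30 = 8:34 PM on Sep 7.

8:34 PM on September 7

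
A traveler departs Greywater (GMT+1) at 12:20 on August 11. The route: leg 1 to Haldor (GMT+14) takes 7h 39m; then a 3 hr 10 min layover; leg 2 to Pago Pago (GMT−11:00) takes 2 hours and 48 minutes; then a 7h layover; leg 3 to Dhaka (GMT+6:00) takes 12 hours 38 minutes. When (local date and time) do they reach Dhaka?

Convert departure to UTC: 12:20 − 1:00 = 11:20 UTC on Aug 11.
Add 7 hours 39 minutes leg 1 → 18:59 UTC.
Add 3 hours 10 minutes layover in Haldor → 22:09 UTC.
Add 2 hours and 48 minutes leg 2 → 00:57 UTC (Aug 12).
Add 7 hours layover in Pago Pago → 07:57 UTC.
Add 12 hours 38 minutes leg 3 → 20:35 UTC.
Dhaka is UTC+6:00, so local arrival = 20:35 + 6:00 = 02:35 on Aug 13.

02:35 on August 13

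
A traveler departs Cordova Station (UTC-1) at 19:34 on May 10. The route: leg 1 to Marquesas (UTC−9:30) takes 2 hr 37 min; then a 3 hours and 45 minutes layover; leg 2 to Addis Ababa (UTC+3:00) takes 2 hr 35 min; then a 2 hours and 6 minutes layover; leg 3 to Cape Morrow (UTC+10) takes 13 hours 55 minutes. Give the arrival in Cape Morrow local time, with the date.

07:32 on May 12

Convert departure to UTC: 19:34 + 1:00 = 20:34 UTC on May 10.
Add 2 hours 37 minutes leg 1 → 23:11 UTC.
Add 3 hours 45 minutes layover in Marquesas → 02:56 UTC (May 11).
Add 2 hours 35 minutes leg 2 → 05:31 UTC.
Add 2 hours and 6 minutes layover in Addis Ababa → 07:37 UTC.
Add 13 hours 55 minutes leg 3 → 21:32 UTC.
Cape Morrow is UTC+10:00, so local arrival = 21:32 + 10:00 = 07:32 on May 12.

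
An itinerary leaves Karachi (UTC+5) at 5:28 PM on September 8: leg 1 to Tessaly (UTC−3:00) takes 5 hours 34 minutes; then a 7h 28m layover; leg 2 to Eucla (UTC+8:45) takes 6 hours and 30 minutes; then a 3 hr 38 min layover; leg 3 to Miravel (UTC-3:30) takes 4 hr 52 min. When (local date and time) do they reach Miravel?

Convert departure to UTC: 5:28 PM − 5:00 = 12:28 PM UTC on Sep 8.
Add 5 hours 34 minutes leg 1 → 6:02 PM UTC.
Add 7 hours and 28 minutes layover in Tessaly → 1:30 AM UTC (Sep 9).
Add 6 hours 30 minutes leg 2 → 8:00 AM UTC.
Add 3 hours and 38 minutes layover in Eucla → 11:38 AM UTC.
Add 4 hours 52 minutes leg 3 → 4:30 PM UTC.
Miravel is UTC−3:30, so local arrival = 4:30 PM − 3:30 = 1:00 PM on Sep 9.

1:00 PM on September 9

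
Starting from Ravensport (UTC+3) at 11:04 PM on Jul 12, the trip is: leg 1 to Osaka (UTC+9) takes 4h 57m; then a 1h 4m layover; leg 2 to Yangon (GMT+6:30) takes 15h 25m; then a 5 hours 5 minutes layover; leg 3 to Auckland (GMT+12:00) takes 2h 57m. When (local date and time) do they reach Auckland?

Convert departure to UTC: 11:04 PM − 3:00 = 8:04 PM UTC on Jul 12.
Add 4 hours and 57 minutes leg 1 → 1:01 AM UTC (Jul 13).
Add 1 hour and 4 minutes layover in Osaka → 2:05 AM UTC.
Add 15 hours 25 minutes leg 2 → 5:30 PM UTC.
Add 5 hours 5 minutes layover in Yangon → 10:35 PM UTC.
Add 2 hours 57 minutes leg 3 → 1:32 AM UTC (Jul 14).
Auckland is UTC+12:00, so local arrival = 1:32 AM + 12:00 = 1:32 PM on Jul 14.

1:32 PM on July 14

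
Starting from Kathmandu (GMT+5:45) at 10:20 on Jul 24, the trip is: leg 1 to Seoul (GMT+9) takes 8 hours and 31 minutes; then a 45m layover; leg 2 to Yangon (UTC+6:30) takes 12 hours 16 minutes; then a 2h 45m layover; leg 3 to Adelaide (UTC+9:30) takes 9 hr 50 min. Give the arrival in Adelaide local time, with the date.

00:12 on Jul 26

Convert departure to UTC: 10:20 − 5:45 = 04:35 UTC on Jul 24.
Add 8 hours 31 minutes leg 1 → 13:06 UTC.
Add 45 minutes layover in Seoul → 13:51 UTC.
Add 12 hours 16 minutes leg 2 → 02:07 UTC (Jul 25).
Add 2 hours 45 minutes layover in Yangon → 04:52 UTC.
Add 9 hours 50 minutes leg 3 → 14:42 UTC.
Adelaide is UTC+9:30, so local arrival = 14:42 + 9:30 = 00:12 on Jul 26.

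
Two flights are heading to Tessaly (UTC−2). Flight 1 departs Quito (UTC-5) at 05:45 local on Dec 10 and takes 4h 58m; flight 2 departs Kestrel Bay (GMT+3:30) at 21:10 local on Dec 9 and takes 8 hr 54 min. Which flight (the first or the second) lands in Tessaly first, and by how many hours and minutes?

Flight 1 in UTC: 05:45 + 5:00 = 10:45 on Dec 10.
+4 hours and 58 minutes → arrive 15:43 UTC on Dec 10.
Flight 2 in UTC: 21:10 − 3:30 = 17:40 on Dec 9.
+8 hours 54 minutes → arrive 02:34 UTC on Dec 10.
Flight 2 lands earlier by 13 hours 9 minutes.

the second, by 13 hours 9 minutes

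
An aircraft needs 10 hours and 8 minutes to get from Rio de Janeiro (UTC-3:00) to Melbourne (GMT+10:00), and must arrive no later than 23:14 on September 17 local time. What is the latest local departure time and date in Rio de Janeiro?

00:06 on September 17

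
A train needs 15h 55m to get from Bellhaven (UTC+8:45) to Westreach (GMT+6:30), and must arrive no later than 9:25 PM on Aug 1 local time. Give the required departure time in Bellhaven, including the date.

Target arrival in UTC: 9:25 PM − 6:30 = 2:55 PM on Aug 1.
Subtract 15 hours 55 minutes → departure 11:00 PM UTC on Jul 31.
Bellhaven is UTC+8:45: 11:00 PM + 8:45 = 7:45 AM on Aug 1.

7:45 AM on August 1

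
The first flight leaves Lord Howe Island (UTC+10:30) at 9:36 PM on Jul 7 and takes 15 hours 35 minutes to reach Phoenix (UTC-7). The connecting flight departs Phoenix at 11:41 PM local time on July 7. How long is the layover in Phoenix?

Convert departure to UTC: 9:36 PM − 10:30 = 11:06 AM UTC on Jul 7.
Add 15 hours and 35 minutes flight time → 2:41 AM UTC (Jul 8).
Phoenix is UTC−7:00, so local arrival = 2:41 AM − 7:00 = 7:41 PM on Jul 7.
Layover = 11:41 PM − 7:41 PM = 4 hours.

4 hours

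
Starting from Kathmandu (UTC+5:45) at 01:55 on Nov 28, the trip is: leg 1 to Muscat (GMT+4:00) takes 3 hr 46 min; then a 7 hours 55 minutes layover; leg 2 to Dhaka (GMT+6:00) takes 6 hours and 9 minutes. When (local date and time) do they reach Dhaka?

20:00 on November 28

Convert departure to UTC: 01:55 − 5:45 = 20:10 UTC on Nov 27.
Add 3 hours and 46 minutes leg 1 → 23:56 UTC.
Add 7 hours 55 minutes layover in Muscat → 07:51 UTC (Nov 28).
Add 6 hours and 9 minutes leg 2 → 14:00 UTC.
Dhaka is UTC+6:00, so local arrival = 14:00 + 6:00 = 20:00 on Nov 28.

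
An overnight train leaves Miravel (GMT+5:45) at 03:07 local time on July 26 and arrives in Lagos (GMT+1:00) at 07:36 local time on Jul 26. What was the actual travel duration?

Departure in UTC: 03:07 − 5:45 = 21:22 on Jul 25.
Arrival in UTC: 07:36 − 1:00 = 06:36 on Jul 26.
Elapsed = 06:36 − 21:22 (+1 day) = 9 hours 14 minutes.

9 hours 14 minutes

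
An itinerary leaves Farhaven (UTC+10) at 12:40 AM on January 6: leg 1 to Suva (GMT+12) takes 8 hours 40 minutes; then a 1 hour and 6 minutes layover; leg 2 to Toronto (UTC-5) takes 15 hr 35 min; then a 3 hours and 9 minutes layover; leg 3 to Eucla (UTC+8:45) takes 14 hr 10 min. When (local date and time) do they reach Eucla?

Convert departure to UTC: 12:40 AM − 10:00 = 2:40 PM UTC on Jan 5.
Add 8 hours and 40 minutes leg 1 → 11:20 PM UTC.
Add 1 hour 6 minutes layover in Suva → 12:26 AM UTC (Jan 6).
Add 15 hours and 35 minutes leg 2 → 4:01 PM UTC.
Add 3 hours 9 minutes layover in Toronto → 7:10 PM UTC.
Add 14 hours and 10 minutes leg 3 → 9:20 AM UTC (Jan 7).
Eucla is UTC+8:45, so local arrival = 9:20 AM + 8:45 = 6:05 PM on Jan 7.

6:05 PM on January 7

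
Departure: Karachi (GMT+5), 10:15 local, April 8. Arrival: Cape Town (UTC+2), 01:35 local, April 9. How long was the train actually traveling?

Departure in UTC: 10:15 − 5:00 = 05:15 on Apr 8.
Arrival in UTC: 01:35 − 2:00 = 23:35 on Apr 8.
Elapsed = 23:35 − 05:15 = 18 hours 20 minutes.

18 hours 20 minutes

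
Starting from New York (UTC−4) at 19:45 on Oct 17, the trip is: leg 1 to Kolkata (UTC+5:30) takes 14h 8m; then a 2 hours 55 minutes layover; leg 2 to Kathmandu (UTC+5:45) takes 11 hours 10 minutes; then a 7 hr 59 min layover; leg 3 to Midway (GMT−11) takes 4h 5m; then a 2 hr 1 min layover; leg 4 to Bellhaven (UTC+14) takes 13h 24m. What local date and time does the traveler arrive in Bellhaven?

21:27 on October 20

Convert departure to UTC: 19:45 + 4:00 = 23:45 UTC on Oct 17.
Add 14 hours and 8 minutes leg 1 → 13:53 UTC (Oct 18).
Add 2 hours 55 minutes layover in Kolkata → 16:48 UTC.
Add 11 hours and 10 minutes leg 2 → 03:58 UTC (Oct 19).
Add 7 hours and 59 minutes layover in Kathmandu → 11:57 UTC.
Add 4 hours 5 minutes leg 3 → 16:02 UTC.
Add 2 hours and 1 minute layover in Midway → 18:03 UTC.
Add 13 hours and 24 minutes leg 4 → 07:27 UTC (Oct 20).
Bellhaven is UTC+14:00, so local arrival = 07:27 + 14:00 = 21:27 on Oct 20.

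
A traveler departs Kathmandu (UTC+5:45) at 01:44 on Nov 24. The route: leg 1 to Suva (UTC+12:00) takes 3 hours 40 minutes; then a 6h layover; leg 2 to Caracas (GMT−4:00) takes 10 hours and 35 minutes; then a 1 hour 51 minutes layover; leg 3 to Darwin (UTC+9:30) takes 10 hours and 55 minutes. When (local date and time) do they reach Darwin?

14:30 on November 25

Convert departure to UTC: 01:44 − 5:45 = 19:59 UTC on Nov 23.
Add 3 hours and 40 minutes leg 1 → 23:39 UTC.
Add 6 hours layover in Suva → 05:39 UTC (Nov 24).
Add 10 hours 35 minutes leg 2 → 16:14 UTC.
Add 1 hour and 51 minutes layover in Caracas → 18:05 UTC.
Add 10 hours and 55 minutes leg 3 → 05:00 UTC (Nov 25).
Darwin is UTC+9:30, so local arrival = 05:00 + 9:30 = 14:30 on Nov 25.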